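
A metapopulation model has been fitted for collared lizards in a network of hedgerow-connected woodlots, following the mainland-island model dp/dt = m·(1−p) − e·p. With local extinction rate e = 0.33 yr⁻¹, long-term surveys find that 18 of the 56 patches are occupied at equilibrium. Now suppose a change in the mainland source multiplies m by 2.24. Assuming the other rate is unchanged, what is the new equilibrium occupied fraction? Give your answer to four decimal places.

0.5148

Observed p* = 18/56 = 0.32143.
Balance m(1−p*) = e·p* gives m = e·p*/(1−p*) = 0.33×0.32143/0.67857 = 0.15632.
New p* = m/(m+e) = 0.35016/(0.35016+0.33000) = 0.51482.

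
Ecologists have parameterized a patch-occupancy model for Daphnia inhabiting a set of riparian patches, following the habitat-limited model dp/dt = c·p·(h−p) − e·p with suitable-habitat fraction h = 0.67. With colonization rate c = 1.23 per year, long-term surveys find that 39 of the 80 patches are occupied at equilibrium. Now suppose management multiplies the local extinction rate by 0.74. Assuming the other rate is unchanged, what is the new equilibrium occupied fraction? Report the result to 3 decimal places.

Observed p* = 39/80 = 0.48750.
Balance c(h−p*) = e gives e = 1.23×(0.67 − 0.48750) = 0.22448.
New p* = 0.67 − e/c = 0.67 − 0.16612/1.23000 = 0.53494.

0.535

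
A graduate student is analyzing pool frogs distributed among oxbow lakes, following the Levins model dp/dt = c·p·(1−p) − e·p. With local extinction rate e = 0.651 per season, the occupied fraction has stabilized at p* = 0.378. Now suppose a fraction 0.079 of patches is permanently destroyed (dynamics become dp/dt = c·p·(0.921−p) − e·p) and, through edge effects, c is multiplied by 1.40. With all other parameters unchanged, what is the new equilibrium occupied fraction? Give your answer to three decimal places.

Balance c(1−p*) = e gives c = e/(1 − 0.37800) = 0.651/0.62200 = 1.04662.
New p* = 0.921 − e/c = 0.921 − 0.65100/1.46527 = 0.47671.

0.477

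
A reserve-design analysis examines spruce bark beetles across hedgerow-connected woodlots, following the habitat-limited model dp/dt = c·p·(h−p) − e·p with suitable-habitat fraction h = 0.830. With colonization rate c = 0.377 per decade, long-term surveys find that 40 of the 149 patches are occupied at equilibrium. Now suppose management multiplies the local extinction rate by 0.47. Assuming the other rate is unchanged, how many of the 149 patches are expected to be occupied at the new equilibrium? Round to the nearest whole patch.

84

Observed p* = 40/149 = 0.26846.
Balance c(h−p*) = e gives e = 0.377×(0.83 − 0.26846) = 0.21170.
New p* = 0.83 − e/c = 0.83 − 0.09950/0.37700 = 0.56607.
Expected occupied = 149 × 0.56607 = 84.34 ≈ 84.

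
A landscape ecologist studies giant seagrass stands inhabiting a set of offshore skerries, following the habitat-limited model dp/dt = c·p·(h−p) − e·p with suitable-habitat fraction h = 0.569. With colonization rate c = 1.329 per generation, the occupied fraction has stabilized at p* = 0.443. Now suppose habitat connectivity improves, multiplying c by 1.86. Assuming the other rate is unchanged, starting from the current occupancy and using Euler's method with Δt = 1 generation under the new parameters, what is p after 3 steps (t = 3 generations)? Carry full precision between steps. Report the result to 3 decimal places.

0.502

Balance c(h−p*) = e gives e = 1.329×(0.569 − 0.44300) = 0.16745.
Starting from p₀ = 0.44300; update p ← p + (dp/dt)·Δt with the new parameters.
p: 0.44300 → 0.50680  (Δp = +0.06380)
p: 0.50680 → 0.49986  (Δp = -0.00694)
p: 0.49986 → 0.50159  (Δp = +0.00173)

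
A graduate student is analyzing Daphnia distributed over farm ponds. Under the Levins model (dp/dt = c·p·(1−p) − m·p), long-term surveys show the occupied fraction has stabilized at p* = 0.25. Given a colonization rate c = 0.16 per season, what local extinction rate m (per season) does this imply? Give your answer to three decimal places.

0.120

At equilibrium c(1−p*) = m.
m = 0.16 × (1 − 0.25) = 0.16 × 0.7500 = 0.1200.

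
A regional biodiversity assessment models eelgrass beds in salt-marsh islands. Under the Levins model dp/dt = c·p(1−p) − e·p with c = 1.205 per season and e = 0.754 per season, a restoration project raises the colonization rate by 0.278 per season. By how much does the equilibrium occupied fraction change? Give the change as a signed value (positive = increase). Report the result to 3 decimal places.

0.117

Before: p* = 1 − 0.754/1.205 = 0.3743.
After the change, c = 1.483, e = 0.754, so p* = 1 − 0.754/1.483 = 0.4916.
Δp* = 0.4916 − 0.3743 = +0.1173.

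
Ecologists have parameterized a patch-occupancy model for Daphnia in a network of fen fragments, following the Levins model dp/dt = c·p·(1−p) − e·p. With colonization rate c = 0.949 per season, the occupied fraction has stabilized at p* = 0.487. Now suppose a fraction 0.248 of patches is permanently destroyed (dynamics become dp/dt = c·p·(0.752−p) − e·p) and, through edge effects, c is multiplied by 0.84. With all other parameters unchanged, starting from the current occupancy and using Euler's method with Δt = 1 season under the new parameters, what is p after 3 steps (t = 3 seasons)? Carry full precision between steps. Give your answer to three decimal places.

0.258

Balance c(1−p*) = e gives e = 0.949×(1 − 0.48700) = 0.48684.
Starting from p₀ = 0.48700; update p ← p + (dp/dt)·Δt with the new parameters.
t = 1: p = 0.48700 + (-0.13421) = 0.35279
t = 2: p = 0.35279 + (-0.05948) = 0.29331
t = 3: p = 0.29331 + (-0.03554) = 0.25776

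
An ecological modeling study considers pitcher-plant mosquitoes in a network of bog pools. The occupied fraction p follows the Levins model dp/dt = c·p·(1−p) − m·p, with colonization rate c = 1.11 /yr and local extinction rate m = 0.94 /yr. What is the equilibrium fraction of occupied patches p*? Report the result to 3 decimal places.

0.153

Setting dp/dt = 0 and dividing through by p* gives c·(1−p*) = m.
So p* = 1 − m/c = 1 − 0.94/1.11 = 1 − 0.8468 = 0.1532.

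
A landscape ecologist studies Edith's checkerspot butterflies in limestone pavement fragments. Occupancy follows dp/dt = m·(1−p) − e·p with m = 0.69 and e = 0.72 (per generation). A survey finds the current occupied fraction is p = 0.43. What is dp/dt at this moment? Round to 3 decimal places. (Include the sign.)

Colonization term: m·(1−p) = 0.69×0.5700 = 0.39330.
Extinction term: e·p = 0.30960.
dp/dt = 0.39330 − 0.30960 = 0.08370.

0.084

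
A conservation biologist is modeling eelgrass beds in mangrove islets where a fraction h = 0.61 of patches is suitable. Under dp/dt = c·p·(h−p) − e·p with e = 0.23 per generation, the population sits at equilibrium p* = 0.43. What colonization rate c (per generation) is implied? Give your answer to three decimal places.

1.278

At equilibrium c(h−p*) = e, so c = e/(h−p*).
c = 0.23/(0.61 − 0.43) = 0.23/0.1800 = 1.2778.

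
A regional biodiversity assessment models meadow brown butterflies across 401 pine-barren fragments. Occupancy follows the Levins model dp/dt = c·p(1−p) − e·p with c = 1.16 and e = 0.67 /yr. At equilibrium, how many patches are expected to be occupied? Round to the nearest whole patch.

169

p* = 1 − e/c = 1 − 0.67/1.16 = 0.4224.
Expected occupied patches = N × p* = 401 × 0.4224 = 169.39 ≈ 169.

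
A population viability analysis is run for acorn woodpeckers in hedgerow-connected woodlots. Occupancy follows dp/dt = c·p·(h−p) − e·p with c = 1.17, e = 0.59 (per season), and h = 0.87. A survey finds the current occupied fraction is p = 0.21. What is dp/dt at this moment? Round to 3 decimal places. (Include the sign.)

Colonization term: c·p·(h−p) = 1.17×0.21×0.6600 = 0.16216.
Extinction term: e·p = 0.12390.
dp/dt = 0.16216 − 0.12390 = 0.03826.

0.038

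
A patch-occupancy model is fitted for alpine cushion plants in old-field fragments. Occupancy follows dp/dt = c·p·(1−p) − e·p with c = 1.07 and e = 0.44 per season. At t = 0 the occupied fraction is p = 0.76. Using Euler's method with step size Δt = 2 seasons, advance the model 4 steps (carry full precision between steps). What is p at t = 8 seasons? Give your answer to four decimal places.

0.5890

Update rule: p ← p + [c·p·(1−p) − e·p]·Δt with Δt = 2.
p: 0.76000 → 0.48154  (Δp = -0.27846)
p: 0.48154 → 0.59205  (Δp = +0.11052)
p: 0.59205 → 0.58791  (Δp = -0.00414)
p: 0.58791 → 0.58901  (Δp = +0.00110)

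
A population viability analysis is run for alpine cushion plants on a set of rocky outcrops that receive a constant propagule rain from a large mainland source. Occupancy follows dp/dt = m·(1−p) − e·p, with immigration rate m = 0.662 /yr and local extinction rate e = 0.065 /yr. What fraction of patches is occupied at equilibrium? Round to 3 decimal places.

At equilibrium the propagule rain into empty patches balances local extinction: m(1−p*) = e·p*.
p* = m/(m+e) = 0.662/(0.662+0.065) = 0.662/0.7270 = 0.9106.

0.911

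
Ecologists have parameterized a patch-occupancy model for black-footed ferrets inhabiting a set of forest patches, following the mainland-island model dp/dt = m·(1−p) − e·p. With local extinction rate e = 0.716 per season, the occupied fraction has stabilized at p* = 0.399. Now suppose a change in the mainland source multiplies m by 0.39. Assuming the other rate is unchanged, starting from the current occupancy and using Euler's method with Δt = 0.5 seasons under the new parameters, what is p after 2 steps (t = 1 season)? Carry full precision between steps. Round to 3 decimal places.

Balance m(1−p*) = e·p* gives m = e·p*/(1−p*) = 0.716×0.39900/0.60100 = 0.47535.
Starting from p₀ = 0.39900; update p ← p + (dp/dt)·Δt with the new parameters.
t = 0.5: p = 0.39900 + (-0.08713) = 0.31187
t = 1: p = 0.31187 + (-0.04786) = 0.26400

0.264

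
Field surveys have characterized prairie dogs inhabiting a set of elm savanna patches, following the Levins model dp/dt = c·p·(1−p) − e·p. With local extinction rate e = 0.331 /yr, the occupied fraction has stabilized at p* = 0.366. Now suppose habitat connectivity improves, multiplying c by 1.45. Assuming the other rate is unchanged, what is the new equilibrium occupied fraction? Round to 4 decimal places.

0.5628

Balance c(1−p*) = e gives c = e/(1 − 0.36600) = 0.331/0.63400 = 0.52208.
New p* = 1 − e/c = 1 − 0.33100/0.75702 = 0.56276.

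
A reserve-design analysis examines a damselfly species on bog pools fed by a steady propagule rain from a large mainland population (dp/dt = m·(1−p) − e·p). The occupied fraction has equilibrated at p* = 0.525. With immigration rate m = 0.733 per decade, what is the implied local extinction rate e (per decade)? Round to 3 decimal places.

At equilibrium m(1−p*) = e·p*, so e = m(1−p*)/p*.
e = 0.733 × 0.4750 / 0.525 = 0.6632.

0.663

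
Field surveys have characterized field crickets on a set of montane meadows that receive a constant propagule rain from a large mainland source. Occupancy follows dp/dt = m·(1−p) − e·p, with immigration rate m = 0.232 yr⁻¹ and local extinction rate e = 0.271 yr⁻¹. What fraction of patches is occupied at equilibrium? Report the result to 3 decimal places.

0.461

At equilibrium the propagule rain into empty patches balances local extinction: m(1−p*) = e·p*.
p* = m/(m+e) = 0.232/(0.232+0.271) = 0.232/0.5030 = 0.4612.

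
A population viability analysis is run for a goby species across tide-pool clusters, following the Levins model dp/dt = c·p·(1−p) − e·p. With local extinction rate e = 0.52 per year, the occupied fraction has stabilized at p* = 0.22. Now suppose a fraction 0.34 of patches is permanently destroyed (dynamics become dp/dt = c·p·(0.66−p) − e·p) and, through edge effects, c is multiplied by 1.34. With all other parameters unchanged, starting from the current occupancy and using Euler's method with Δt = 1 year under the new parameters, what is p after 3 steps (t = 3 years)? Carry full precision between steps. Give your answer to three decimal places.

Balance c(1−p*) = e gives c = e/(1 − 0.22000) = 0.52/0.78000 = 0.66667.
Starting from p₀ = 0.22000; update p ← p + (dp/dt)·Δt with the new parameters.
step 1: Δp = -0.02793, p = 0.19207
step 2: Δp = -0.01959, p = 0.17249
step 3: Δp = -0.01457, p = 0.15791

0.158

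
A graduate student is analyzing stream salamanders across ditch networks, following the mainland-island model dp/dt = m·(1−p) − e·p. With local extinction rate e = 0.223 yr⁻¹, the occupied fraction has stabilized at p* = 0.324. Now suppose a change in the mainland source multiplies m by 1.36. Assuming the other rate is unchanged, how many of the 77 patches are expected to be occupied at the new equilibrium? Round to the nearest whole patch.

Balance m(1−p*) = e·p* gives m = e·p*/(1−p*) = 0.223×0.32400/0.67600 = 0.10688.
New p* = m/(m+e) = 0.14536/(0.14536+0.22300) = 0.39461.
Expected occupied = 77 × 0.39461 = 30.38 ≈ 30.

30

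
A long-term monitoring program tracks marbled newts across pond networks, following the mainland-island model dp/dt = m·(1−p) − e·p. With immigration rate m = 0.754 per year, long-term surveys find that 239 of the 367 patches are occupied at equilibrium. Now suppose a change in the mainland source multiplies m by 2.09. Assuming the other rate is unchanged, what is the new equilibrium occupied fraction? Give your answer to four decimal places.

Observed p* = 239/367 = 0.65123.
Balance m(1−p*) = e·p* gives e = m(1−p*)/p* = 0.754×0.34877/0.65123 = 0.40381.
New p* = m/(m+e) = 1.57586/(1.57586+0.40381) = 0.79602.

0.7960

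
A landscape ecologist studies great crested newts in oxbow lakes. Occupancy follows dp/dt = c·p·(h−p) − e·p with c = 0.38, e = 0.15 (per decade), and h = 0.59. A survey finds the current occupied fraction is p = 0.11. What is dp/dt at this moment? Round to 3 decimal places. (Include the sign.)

Colonization term: c·p·(h−p) = 0.38×0.11×0.4800 = 0.02006.
Extinction term: e·p = 0.01650.
dp/dt = 0.02006 − 0.01650 = 0.00356.

0.004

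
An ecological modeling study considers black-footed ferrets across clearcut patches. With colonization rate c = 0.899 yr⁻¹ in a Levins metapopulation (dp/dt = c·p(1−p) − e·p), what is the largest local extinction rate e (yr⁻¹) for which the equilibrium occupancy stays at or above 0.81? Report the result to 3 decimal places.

1 − e/c ≥ 0.81 ⇒ e ≤ c(1 − 0.81) = 0.899 × 0.1900.
e_max = 0.1708.

0.171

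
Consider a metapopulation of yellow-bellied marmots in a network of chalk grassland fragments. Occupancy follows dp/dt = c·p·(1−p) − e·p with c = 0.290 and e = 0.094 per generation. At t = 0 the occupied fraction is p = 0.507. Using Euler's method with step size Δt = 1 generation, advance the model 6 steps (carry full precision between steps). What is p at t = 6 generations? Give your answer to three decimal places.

0.618

Update rule: p ← p + [c·p·(1−p) − e·p]·Δt with Δt = 1.
step 1: Δp = +0.02483, p = 0.53183
step 2: Δp = +0.02221, p = 0.55404
step 3: Δp = +0.01957, p = 0.57362
step 4: Δp = +0.01701, p = 0.59062
step 5: Δp = +0.01460, p = 0.60522
step 6: Δp = +0.01240, p = 0.61762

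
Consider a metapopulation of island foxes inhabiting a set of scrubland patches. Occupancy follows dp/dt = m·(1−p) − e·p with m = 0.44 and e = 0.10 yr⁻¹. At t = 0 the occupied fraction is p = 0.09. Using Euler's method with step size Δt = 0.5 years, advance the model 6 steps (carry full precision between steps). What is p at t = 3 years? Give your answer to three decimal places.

0.705

Update rule: p ← p + [m·(1−p) − e·p]·Δt with Δt = 0.5.
p: 0.09000 → 0.28570  (Δp = +0.19570)
p: 0.28570 → 0.42856  (Δp = +0.14286)
p: 0.42856 → 0.53285  (Δp = +0.10429)
p: 0.53285 → 0.60898  (Δp = +0.07613)
p: 0.60898 → 0.66456  (Δp = +0.05558)
p: 0.66456 → 0.70513  (Δp = +0.04057)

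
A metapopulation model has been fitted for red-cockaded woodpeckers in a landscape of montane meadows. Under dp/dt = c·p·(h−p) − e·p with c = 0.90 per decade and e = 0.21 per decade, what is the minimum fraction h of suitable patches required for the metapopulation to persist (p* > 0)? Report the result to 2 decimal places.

p* = h − e/c is positive only when h > e/c.
h_min = e/c = 0.21/0.90 = 0.2333.

0.23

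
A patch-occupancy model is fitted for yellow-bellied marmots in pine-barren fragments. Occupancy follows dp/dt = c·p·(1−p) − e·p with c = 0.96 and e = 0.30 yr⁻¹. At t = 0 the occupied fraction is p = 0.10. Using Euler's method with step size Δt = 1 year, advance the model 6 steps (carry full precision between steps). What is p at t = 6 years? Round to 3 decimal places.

Update rule: p ← p + [c·p·(1−p) − e·p]·Δt with Δt = 1.
t = 1: p = 0.10000 + (+0.05640) = 0.15640
t = 2: p = 0.15640 + (+0.07974) = 0.23614
t = 3: p = 0.23614 + (+0.10232) = 0.33846
t = 4: p = 0.33846 + (+0.11341) = 0.45187
t = 5: p = 0.45187 + (+0.10221) = 0.55409
t = 6: p = 0.55409 + (+0.07097) = 0.62505

0.625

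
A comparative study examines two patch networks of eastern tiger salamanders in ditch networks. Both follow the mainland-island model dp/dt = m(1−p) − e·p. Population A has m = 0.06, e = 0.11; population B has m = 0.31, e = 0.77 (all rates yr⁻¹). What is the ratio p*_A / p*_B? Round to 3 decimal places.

1.230

A: p*_A = m/(m+e) = 0.06/0.1700 = 0.3529.
B: p*_B = 0.31/1.0800 = 0.2870.
p*_A / p*_B = 0.3529/0.2870 = 1.2296.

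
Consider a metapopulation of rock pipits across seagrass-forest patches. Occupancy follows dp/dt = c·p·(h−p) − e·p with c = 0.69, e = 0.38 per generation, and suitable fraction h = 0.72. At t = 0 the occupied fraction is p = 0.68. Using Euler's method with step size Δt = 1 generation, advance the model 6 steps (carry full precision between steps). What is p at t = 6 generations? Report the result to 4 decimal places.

0.2431

Update rule: p ← p + [c·p·(h−p) − e·p]·Δt with Δt = 1.
p: 0.68000 → 0.44037  (Δp = -0.23963)
p: 0.44037 → 0.35800  (Δp = -0.08237)
p: 0.35800 → 0.31138  (Δp = -0.04662)
p: 0.31138 → 0.28085  (Δp = -0.03053)
p: 0.28085 → 0.25923  (Δp = -0.02162)
p: 0.25923 → 0.24314  (Δp = -0.01609)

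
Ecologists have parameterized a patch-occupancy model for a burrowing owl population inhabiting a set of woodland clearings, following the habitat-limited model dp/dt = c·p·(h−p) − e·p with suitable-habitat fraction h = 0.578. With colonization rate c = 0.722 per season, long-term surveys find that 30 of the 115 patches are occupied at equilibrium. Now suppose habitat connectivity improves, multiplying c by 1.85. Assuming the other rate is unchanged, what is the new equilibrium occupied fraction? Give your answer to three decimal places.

Observed p* = 30/115 = 0.26087.
Balance c(h−p*) = e gives e = 0.722×(0.578 − 0.26087) = 0.22897.
New p* = 0.578 − e/c = 0.578 − 0.22897/1.33570 = 0.40658.

0.407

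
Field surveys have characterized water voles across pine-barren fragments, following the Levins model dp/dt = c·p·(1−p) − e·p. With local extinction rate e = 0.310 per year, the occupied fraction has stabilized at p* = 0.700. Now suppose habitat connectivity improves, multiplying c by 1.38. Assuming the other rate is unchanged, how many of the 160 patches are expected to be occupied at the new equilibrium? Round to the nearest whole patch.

125

Balance c(1−p*) = e gives c = e/(1 − 0.70000) = 0.310/0.30000 = 1.03333.
New p* = 1 − e/c = 1 − 0.31000/1.42600 = 0.78261.
Expected occupied = 160 × 0.78261 = 125.22 ≈ 125.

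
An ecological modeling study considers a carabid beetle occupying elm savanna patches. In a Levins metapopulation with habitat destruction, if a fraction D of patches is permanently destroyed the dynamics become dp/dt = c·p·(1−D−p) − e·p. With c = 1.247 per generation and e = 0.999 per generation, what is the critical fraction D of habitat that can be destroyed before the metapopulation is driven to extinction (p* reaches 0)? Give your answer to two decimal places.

0.20

The nontrivial equilibrium is p* = (1−D) − e/c; extinction occurs when this hits zero.
So D_crit = 1 − e/c = 1 − 0.999/1.247 = 1 − 0.8011 = 0.1989.
Note this equals the original equilibrium occupancy — the Levins extinction-debt result.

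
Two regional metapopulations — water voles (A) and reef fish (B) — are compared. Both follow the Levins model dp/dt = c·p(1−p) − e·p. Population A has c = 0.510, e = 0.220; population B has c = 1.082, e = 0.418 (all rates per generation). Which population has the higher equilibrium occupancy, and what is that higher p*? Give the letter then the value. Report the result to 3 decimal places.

B, 0.614

A: p*_A = 1 − 0.220/0.510 = 0.5686.
B: p*_B = 1 − 0.418/1.082 = 0.6137.
B is higher at 0.6137.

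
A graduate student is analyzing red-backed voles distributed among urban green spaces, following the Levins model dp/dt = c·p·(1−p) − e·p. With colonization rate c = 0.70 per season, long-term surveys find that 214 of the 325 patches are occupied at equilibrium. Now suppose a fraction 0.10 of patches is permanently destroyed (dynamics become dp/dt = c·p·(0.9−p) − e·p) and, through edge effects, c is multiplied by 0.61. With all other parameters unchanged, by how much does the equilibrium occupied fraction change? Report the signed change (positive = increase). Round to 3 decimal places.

Observed p* = 214/325 = 0.65846.
Balance c(1−p*) = e gives e = 0.70×(1 − 0.65846) = 0.23908.
New p* = 0.9 − e/c = 0.9 − 0.23908/0.42700 = 0.34009.
Δp* = 0.34009 − 0.65846 = -0.31837.

-0.318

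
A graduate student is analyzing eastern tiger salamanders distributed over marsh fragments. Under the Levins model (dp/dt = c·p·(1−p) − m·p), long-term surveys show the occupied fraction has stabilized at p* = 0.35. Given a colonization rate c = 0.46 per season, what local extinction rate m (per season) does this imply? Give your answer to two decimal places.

At equilibrium c(1−p*) = m.
m = 0.46 × (1 − 0.35) = 0.46 × 0.6500 = 0.2990.

0.30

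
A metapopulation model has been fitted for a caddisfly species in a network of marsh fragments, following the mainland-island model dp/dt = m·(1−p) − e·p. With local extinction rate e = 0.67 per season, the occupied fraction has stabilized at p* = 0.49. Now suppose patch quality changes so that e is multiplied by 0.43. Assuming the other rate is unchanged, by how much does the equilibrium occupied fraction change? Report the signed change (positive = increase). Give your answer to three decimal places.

0.201

Balance m(1−p*) = e·p* gives m = e·p*/(1−p*) = 0.67×0.49000/0.51000 = 0.64373.
New p* = m/(m+e) = 0.64373/(0.64373+0.28810) = 0.69082.
Δp* = 0.69082 − 0.49000 = +0.20082.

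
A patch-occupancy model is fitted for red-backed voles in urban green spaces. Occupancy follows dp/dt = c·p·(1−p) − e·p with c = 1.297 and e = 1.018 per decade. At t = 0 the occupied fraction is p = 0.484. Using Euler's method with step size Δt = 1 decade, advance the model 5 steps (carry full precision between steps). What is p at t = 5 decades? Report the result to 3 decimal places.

0.233

Update rule: p ← p + [c·p·(1−p) − e·p]·Δt with Δt = 1.
t = 1: p = 0.48400 + (-0.16879) = 0.31521
t = 2: p = 0.31521 + (-0.04092) = 0.27429
t = 3: p = 0.27429 + (-0.02105) = 0.25323
t = 4: p = 0.25323 + (-0.01252) = 0.24071
t = 5: p = 0.24071 + (-0.00799) = 0.23272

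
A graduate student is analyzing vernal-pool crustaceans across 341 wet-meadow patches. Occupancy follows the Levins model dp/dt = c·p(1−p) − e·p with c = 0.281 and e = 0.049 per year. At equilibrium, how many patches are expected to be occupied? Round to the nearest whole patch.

p* = 1 − e/c = 1 − 0.049/0.281 = 0.8256.
Expected occupied patches = N × p* = 341 × 0.8256 = 281.54 ≈ 282.

282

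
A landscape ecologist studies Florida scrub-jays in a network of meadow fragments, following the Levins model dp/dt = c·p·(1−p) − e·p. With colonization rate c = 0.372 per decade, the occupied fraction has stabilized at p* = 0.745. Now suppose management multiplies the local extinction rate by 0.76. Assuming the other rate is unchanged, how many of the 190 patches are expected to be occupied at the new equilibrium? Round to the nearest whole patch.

Balance c(1−p*) = e gives e = 0.372×(1 − 0.74500) = 0.09486.
New p* = 1 − e/c = 1 − 0.07209/0.37200 = 0.80621.
Expected occupied = 190 × 0.80621 = 153.18 ≈ 153.

153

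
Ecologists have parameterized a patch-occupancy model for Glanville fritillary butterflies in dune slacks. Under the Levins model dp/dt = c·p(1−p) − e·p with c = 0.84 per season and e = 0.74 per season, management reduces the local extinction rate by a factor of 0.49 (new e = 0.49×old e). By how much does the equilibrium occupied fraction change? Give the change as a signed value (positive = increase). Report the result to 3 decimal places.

0.449

Before: p* = 1 − 0.74/0.84 = 0.1190.
After the change, c = 0.84, e = 0.3626, so p* = 1 − 0.3626/0.84 = 0.5683.
Δp* = 0.5683 − 0.1190 = +0.4493.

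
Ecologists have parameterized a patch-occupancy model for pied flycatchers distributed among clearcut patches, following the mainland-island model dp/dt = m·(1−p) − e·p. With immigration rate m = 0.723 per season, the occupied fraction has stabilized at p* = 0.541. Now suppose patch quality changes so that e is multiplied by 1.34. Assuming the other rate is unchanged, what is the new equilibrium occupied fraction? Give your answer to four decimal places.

Balance m(1−p*) = e·p* gives e = m(1−p*)/p* = 0.723×0.45900/0.54100 = 0.61341.
New p* = m/(m+e) = 0.72300/(0.72300+0.82197) = 0.46797.

0.4680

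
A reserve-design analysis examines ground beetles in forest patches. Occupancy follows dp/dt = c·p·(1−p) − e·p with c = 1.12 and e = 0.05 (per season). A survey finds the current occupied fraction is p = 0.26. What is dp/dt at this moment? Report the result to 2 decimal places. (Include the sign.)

Colonization term: c·p·(1−p) = 1.12×0.26×0.7400 = 0.21549.
Extinction term: e·p = 0.01300.
dp/dt = 0.21549 − 0.01300 = 0.20249.

0.20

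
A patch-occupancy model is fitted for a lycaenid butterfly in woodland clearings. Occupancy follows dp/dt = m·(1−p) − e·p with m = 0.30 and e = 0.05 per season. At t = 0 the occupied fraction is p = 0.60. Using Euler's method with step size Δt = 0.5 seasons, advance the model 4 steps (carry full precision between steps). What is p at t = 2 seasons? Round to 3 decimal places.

Update rule: p ← p + [m·(1−p) − e·p]·Δt with Δt = 0.5.
t = 0.5: p = 0.60000 + (+0.04500) = 0.64500
t = 1: p = 0.64500 + (+0.03712) = 0.68212
t = 1.5: p = 0.68212 + (+0.03063) = 0.71275
t = 2: p = 0.71275 + (+0.02527) = 0.73802

0.738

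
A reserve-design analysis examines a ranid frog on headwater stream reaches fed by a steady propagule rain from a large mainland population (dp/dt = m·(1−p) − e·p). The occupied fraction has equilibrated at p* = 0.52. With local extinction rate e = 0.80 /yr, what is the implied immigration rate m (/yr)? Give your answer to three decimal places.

At equilibrium m(1−p*) = e·p*, so m = e·p*/(1−p*).
m = 0.80 × 0.52 / 0.4800 = 0.4160/0.4800 = 0.8667.

0.867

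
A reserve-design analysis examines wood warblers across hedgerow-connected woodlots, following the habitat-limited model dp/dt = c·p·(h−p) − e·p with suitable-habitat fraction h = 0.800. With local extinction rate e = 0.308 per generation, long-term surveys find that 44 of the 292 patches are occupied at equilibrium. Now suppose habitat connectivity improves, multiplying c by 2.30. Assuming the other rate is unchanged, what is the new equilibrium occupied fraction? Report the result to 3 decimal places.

0.518

Observed p* = 44/292 = 0.15068.
Balance c(h−p*) = e gives c = e/(0.8 − 0.15068) = 0.308/0.64932 = 0.47434.
New p* = 0.8 − e/c = 0.8 − 0.30800/1.09098 = 0.51769.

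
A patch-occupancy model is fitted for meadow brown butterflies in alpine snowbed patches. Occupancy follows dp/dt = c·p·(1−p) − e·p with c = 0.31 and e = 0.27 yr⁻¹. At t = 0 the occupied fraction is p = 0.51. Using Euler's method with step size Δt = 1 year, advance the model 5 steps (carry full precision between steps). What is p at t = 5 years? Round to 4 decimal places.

0.3200

Update rule: p ← p + [c·p·(1−p) − e·p]·Δt with Δt = 1.
step 1: Δp = -0.06023, p = 0.44977
step 2: Δp = -0.04472, p = 0.40505
step 3: Δp = -0.03466, p = 0.37039
step 4: Δp = -0.02771, p = 0.34268
step 5: Δp = -0.02270, p = 0.31998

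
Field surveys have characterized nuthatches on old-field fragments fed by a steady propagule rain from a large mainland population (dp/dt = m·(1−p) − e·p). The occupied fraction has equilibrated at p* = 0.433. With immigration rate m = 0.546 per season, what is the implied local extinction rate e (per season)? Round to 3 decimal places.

At equilibrium m(1−p*) = e·p*, so e = m(1−p*)/p*.
e = 0.546 × 0.5670 / 0.433 = 0.7150.

0.715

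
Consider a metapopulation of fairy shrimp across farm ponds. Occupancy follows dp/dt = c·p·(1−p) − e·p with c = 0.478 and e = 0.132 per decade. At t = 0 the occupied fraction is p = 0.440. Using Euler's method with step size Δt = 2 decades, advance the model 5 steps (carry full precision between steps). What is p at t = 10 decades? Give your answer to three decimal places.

Update rule: p ← p + [c·p·(1−p) − e·p]·Δt with Δt = 2.
t = 2: p = 0.44000 + (+0.11940) = 0.55940
t = 4: p = 0.55940 + (+0.08795) = 0.64734
t = 6: p = 0.64734 + (+0.04735) = 0.69469
t = 8: p = 0.69469 + (+0.01937) = 0.71406
t = 10: p = 0.71406 + (+0.00669) = 0.72074

0.721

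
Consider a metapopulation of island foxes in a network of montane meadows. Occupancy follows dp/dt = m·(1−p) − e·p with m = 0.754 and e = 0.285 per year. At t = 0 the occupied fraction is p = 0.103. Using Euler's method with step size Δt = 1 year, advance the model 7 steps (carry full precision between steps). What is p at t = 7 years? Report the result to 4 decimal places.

0.7257

Update rule: p ← p + [m·(1−p) − e·p]·Δt with Δt = 1.
p: 0.10300 → 0.74998  (Δp = +0.64698)
p: 0.74998 → 0.72475  (Δp = -0.02523)
p: 0.72475 → 0.72573  (Δp = +0.00098)
p: 0.72573 → 0.72570  (Δp = -0.00004)
p: 0.72570 → 0.72570  (Δp = +0.00000)
p: 0.72570 → 0.72570  (Δp = -0.00000)
p: 0.72570 → 0.72570  (Δp = +0.00000)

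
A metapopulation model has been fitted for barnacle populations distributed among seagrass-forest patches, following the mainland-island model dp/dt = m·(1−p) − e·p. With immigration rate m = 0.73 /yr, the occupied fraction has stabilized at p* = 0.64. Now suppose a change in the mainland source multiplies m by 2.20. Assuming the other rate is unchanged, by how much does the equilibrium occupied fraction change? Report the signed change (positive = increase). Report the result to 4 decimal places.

Balance m(1−p*) = e·p* gives e = m(1−p*)/p* = 0.73×0.36000/0.64000 = 0.41062.
New p* = m/(m+e) = 1.60600/(1.60600+0.41062) = 0.79638.
Δp* = 0.79638 − 0.64000 = +0.15638.

0.1564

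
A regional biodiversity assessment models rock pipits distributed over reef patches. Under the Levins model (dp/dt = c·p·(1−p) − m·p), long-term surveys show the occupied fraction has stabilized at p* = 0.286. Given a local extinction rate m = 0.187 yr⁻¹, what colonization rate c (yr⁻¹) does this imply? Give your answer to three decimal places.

0.262

At equilibrium c(1−p*) = m, so c = m/(1−p*).
c = 0.187/(1 − 0.286) = 0.187/0.7140 = 0.2619.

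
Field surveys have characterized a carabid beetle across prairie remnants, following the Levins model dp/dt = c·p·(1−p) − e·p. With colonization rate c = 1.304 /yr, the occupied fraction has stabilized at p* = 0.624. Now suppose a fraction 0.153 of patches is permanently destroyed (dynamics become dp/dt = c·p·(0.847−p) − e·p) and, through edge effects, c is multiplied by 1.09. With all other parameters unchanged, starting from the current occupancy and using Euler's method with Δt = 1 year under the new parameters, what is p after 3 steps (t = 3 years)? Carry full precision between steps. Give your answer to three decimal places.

0.503

Balance c(1−p*) = e gives e = 1.304×(1 − 0.62400) = 0.49030.
Starting from p₀ = 0.62400; update p ← p + (dp/dt)·Δt with the new parameters.
step 1: Δp = -0.10816, p = 0.51584
step 2: Δp = -0.01011, p = 0.50573
step 3: Δp = -0.00264, p = 0.50308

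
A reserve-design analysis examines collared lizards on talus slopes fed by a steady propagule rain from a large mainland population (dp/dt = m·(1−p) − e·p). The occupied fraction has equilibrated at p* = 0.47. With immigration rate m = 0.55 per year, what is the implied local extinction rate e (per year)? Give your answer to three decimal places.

At equilibrium m(1−p*) = e·p*, so e = m(1−p*)/p*.
e = 0.55 × 0.5300 / 0.47 = 0.6202.

0.620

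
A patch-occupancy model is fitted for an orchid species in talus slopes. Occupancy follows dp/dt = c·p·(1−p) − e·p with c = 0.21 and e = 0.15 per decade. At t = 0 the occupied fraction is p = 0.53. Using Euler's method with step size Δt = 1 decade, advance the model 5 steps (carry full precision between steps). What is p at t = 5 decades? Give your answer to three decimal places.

0.429

Update rule: p ← p + [c·p·(1−p) − e·p]·Δt with Δt = 1.
step 1: Δp = -0.02719, p = 0.50281
step 2: Δp = -0.02292, p = 0.47989
step 3: Δp = -0.01957, p = 0.46032
step 4: Δp = -0.01688, p = 0.44344
step 5: Δp = -0.01469, p = 0.42875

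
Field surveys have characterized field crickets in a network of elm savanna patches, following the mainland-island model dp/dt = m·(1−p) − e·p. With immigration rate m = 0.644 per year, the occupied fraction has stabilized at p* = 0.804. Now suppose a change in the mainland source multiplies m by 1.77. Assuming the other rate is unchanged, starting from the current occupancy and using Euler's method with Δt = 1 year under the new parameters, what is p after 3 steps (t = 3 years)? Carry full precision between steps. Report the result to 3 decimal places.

Balance m(1−p*) = e·p* gives e = m(1−p*)/p* = 0.644×0.19600/0.80400 = 0.15700.
Starting from p₀ = 0.80400; update p ← p + (dp/dt)·Δt with the new parameters.
  1  |  dp/dt·Δt = +0.097192  |  p_1 = 0.901192
  2  |  dp/dt·Δt = -0.028854  |  p_2 = 0.872338
  3  |  dp/dt·Δt = +0.008566  |  p_3 = 0.880904

0.881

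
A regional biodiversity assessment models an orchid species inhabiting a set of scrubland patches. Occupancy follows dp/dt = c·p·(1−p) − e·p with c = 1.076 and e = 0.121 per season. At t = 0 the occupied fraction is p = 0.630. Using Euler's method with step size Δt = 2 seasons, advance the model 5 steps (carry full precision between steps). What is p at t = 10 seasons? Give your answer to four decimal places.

0.9434

Update rule: p ← p + [c·p·(1−p) − e·p]·Δt with Δt = 2.
t = 2: p = 0.63000 + (+0.34917) = 0.97917
t = 4: p = 0.97917 + (-0.19307) = 0.78610
t = 6: p = 0.78610 + (+0.17161) = 0.95771
t = 8: p = 0.95771 + (-0.14462) = 0.81310
t = 10: p = 0.81310 + (+0.13027) = 0.94337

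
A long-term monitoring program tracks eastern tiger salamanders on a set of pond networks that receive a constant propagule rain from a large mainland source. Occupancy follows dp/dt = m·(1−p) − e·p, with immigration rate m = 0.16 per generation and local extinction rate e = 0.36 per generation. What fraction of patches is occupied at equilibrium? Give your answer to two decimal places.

0.31

Setting dp/dt = 0: m − m·p* = e·p*, so m = (m+e)·p*.
p* = m/(m+e) = 0.16/(0.16+0.36) = 0.16/0.5200 = 0.3077.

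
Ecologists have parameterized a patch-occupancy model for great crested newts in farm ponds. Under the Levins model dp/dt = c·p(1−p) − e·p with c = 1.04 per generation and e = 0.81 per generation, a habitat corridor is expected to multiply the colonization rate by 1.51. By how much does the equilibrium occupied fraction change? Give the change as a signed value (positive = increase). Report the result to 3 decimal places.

Before: p* = 1 − 0.81/1.04 = 0.2212.
After the change, c = 1.5704, e = 0.81, so p* = 1 − 0.81/1.5704 = 0.4842.
Δp* = 0.4842 − 0.2212 = +0.2631.

0.263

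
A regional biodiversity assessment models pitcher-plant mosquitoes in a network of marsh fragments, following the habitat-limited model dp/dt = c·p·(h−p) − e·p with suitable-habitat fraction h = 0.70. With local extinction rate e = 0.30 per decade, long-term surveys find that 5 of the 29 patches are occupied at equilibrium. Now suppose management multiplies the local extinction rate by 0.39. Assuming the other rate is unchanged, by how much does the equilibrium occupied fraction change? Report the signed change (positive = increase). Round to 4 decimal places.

Observed p* = 5/29 = 0.17241.
Balance c(h−p*) = e gives c = e/(0.7 − 0.17241) = 0.30/0.52759 = 0.56862.
New p* = 0.7 − e/c = 0.7 − 0.11700/0.56862 = 0.49424.
Δp* = 0.49424 − 0.17241 = +0.32183.

0.3218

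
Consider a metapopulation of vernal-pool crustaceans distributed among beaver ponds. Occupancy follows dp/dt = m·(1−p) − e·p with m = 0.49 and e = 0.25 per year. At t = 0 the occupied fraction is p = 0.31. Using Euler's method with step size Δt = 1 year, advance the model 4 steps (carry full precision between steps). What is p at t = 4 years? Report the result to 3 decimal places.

Update rule: p ← p + [m·(1−p) − e·p]·Δt with Δt = 1.
step 1: Δp = +0.26060, p = 0.57060
step 2: Δp = +0.06776, p = 0.63836
step 3: Δp = +0.01762, p = 0.65597
step 4: Δp = +0.00458, p = 0.66055

0.661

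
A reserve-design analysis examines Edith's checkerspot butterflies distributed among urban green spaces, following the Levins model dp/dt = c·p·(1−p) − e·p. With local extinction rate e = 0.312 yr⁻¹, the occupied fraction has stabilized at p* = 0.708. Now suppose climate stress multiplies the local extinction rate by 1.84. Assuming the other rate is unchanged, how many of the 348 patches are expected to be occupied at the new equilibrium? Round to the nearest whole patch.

Balance c(1−p*) = e gives c = e/(1 − 0.70800) = 0.312/0.29200 = 1.06849.
New p* = 1 − e/c = 1 − 0.57408/1.06849 = 0.46272.
Expected occupied = 348 × 0.46272 = 161.03 ≈ 161.

161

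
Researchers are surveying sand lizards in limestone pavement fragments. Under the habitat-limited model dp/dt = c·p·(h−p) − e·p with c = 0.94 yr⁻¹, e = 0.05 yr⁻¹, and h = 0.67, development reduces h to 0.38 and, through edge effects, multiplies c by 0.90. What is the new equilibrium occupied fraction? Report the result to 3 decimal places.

0.321

Before: p* = h − e/c = 0.67 − 0.05/0.94 = 0.67 − 0.0532 = 0.6168.
After: c = 0.846, e = 0.05, h = 0.38; p* = 0.38 − 0.05/0.846 = 0.3209.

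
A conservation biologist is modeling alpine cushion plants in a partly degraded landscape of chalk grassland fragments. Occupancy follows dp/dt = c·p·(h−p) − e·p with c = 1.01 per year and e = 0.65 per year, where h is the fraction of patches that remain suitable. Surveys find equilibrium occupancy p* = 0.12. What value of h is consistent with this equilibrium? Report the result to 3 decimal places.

0.764

At equilibrium c(h−p*) = e, so h = p* + e/c.
h = 0.12 + 0.65/1.01 = 0.12 + 0.6436 = 0.7636.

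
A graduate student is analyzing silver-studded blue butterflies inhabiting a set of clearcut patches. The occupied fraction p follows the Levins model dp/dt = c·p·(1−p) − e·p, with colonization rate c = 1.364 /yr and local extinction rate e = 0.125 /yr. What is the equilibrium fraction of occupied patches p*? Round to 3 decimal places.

At equilibrium, colonization balances extinction: c·p*·(1−p*) = e·p*.
So p* = 1 − e/c = 1 − 0.125/1.364 = 1 − 0.0916 = 0.9084.

0.908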